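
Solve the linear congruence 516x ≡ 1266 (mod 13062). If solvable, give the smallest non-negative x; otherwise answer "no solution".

1901

First find gcd(516, 13062):
13062 = 25×516 + 162
516 = 3×162 + 30
162 = 5×30 + 12
30 = 2×12 + 6
12 = 2×6 + 0
gcd = 6 and 6 | 1266, so solutions exist. Divide through by 6: 86x ≡ 211 (mod 2177).
Now find 86⁻¹ mod 2177:
2177 = 25×86 + 27
86 = 3×27 + 5
27 = 5×5 + 2
5 = 2×2 + 1
2 = 2×1 + 0
Back-substitute:
1 = 5 − 2·2
1 = −2·27 + 11·5
1 = 11·86 − 35·27
1 = −35·2177 + 886·86
So 86⁻¹ ≡ 886 (mod 2177).
Then x ≡ 886·211 ≡ 1901 (mod 2177); the smallest non-negative solution is x = 1901.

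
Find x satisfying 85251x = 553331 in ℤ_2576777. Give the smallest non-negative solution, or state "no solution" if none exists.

2324489

First find gcd(85251, 2576777):
2576777 = 30*85251 + 19247
85251 = 4*19247 + 8263
19247 = 2*8263 + 2721
8263 = 3*2721 + 100
2721 = 27*100 + 21
100 = 4*21 + 16
21 = 1*16 + 5
16 = 3*5 + 1
5 = 5*1 + 0
gcd = 1, so a unique solution mod 2576777 exists.
Back-substitute for the Bézout coefficients:
1 = 16 − 3·5
1 = −3·21 + 4·16
1 = 4·100 − 19·21
1 = −19·2721 + 517·100
1 = 517·8263 − 1570·2721
1 = −1570·19247 + 3657·8263
1 = 3657·85251 − 16198·19247
1 = −16198·2576777 + 489597·85251
So 85251·(489597) ≡ 1 (mod 2576777), giving 85251⁻¹ ≡ 489597.
x ≡ 85251⁻¹·553331 ≡ 489597·553331 ≡ 2324489 (mod 2576777).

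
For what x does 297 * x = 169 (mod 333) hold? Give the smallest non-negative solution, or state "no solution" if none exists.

no solution

gcd(297, 333):
333 = 1*297 + 36
297 = 8*36 + 9
36 = 4*9 + 0
gcd = 9, but 9 ∤ 169, so the congruence has no solution.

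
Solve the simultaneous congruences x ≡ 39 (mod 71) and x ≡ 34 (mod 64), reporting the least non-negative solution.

Write x = 39 + 71·k. Then 71·k ≡ 34 − 39 ≡ 59 (mod 64).
Need 71⁻¹ mod 64. Extended Euclid on (64, 7):
64 = 9×7 + 1
7 = 7×1 + 0
Back-substitute:
1 = 64 − 9·7
71⁻¹ ≡ 55 (mod 64), so k ≡ 55·59 ≡ 45 (mod 64).
x = 39 + 71·45 = 3234.

3234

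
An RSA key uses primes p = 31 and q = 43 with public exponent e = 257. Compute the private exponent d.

φ(n) = (p−1)(q−1) = 30·42 = 1260.
Need d with 257·d ≡ 1 (mod 1260). Apply the extended Euclidean algorithm:
1260 = 4×257 + 232
257 = 1×232 + 25
232 = 9×25 + 7
25 = 3×7 + 4
7 = 1×4 + 3
4 = 1×3 + 1
3 = 3×1 + 0
Back-substitute:
1 = 4 − 3
1 = −7 + 2·4
1 = 2·25 − 7·7
1 = −7·232 + 65·25
1 = 65·257 − 72·232
1 = −72·1260 + 353·257
So 257·353 ≡ 1 (mod 1260), hence d = 353.

353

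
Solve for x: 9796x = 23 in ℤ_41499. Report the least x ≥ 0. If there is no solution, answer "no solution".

First find gcd(9796, 41499):
41499 = 4*9796 + 2315
9796 = 4*2315 + 536
2315 = 4*536 + 171
536 = 3*171 + 23
171 = 7*23 + 10
23 = 2*10 + 3
10 = 3*3 + 1
3 = 3*1 + 0
gcd = 1, so a unique solution mod 41499 exists.
Back-substitute for the Bézout coefficients:
1 = 10 − 3·3
1 = −3·23 + 7·10
1 = 7·171 − 52·23
1 = −52·536 + 163·171
1 = 163·2315 − 704·536
1 = −704·9796 + 2979·2315
1 = 2979·41499 − 12620·9796
So 9796·(-12620) ≡ 1 (mod 41499), giving 9796⁻¹ ≡ 28879.
x ≡ 9796⁻¹·23 ≡ 28879·23 ≡ 233 (mod 41499).

233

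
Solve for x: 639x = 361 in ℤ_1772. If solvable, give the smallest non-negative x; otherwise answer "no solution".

First find gcd(639, 1772):
1772 = 2×639 + 494
639 = 1×494 + 145
494 = 3×145 + 59
145 = 2×59 + 27
59 = 2×27 + 5
27 = 5×5 + 2
5 = 2×2 + 1
2 = 2×1 + 0
gcd = 1, so a unique solution mod 1772 exists.
Back-substitute for the Bézout coefficients:
1 = 5 − 2·2
1 = −2·27 + 11·5
1 = 11·59 − 24·27
1 = −24·145 + 59·59
1 = 59·494 − 201·145
1 = −201·639 + 260·494
1 = 260·1772 − 721·639
So 639·(-721) ≡ 1 (mod 1772), giving 639⁻¹ ≡ 1051.
x ≡ 639⁻¹·361 ≡ 1051·361 ≡ 203 (mod 1772).

203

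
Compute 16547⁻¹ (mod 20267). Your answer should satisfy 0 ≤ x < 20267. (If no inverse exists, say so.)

Apply the Euclidean algorithm to 20267 and 16547:
20267 = 1·16547 + 3720
16547 = 4·3720 + 1667
3720 = 2·1667 + 386
1667 = 4·386 + 123
386 = 3·123 + 17
123 = 7·17 + 4
17 = 4·4 + 1
4 = 4·1 + 0
gcd = 1, so the inverse exists. Back-substitute:
1 = 17 − 4·4
1 = −4·123 + 29·17
1 = 29·386 − 91·123
1 = −91·1667 + 393·386
1 = 393·3720 − 877·1667
1 = −877·16547 + 3901·3720
1 = 3901·20267 − 4778·16547
Thus 16547·(-4778) ≡ 1 (mod 20267); reducing, -4778 mod 20267 = 15489.

15489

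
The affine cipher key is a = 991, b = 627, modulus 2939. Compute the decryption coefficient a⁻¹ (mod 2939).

2334

Extended Euclidean algorithm:
2939 = 2·991 + 957
991 = 1·957 + 34
957 = 28·34 + 5
34 = 6·5 + 4
5 = 1·4 + 1
4 = 4·1 + 0
Since gcd(991, 2939) = 1, back-substitute to write 1 as a combination:
1 = 5 − 4
1 = −34 + 7·5
1 = 7·957 − 197·34
1 = −197·991 + 204·957
1 = 204·2939 − 605·991
So 991·(-605) ≡ 1 (mod 2939), and -605 ≡ 2334 (mod 2939).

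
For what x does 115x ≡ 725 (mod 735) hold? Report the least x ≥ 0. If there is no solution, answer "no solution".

83

First find gcd(115, 735):
735 = 6×115 + 45
115 = 2×45 + 25
45 = 1×25 + 20
25 = 1×20 + 5
20 = 4×5 + 0
gcd = 5 and 5 | 725, so solutions exist. Divide through by 5: 23x ≡ 145 (mod 147).
Now find 23⁻¹ mod 147:
147 = 6×23 + 9
23 = 2×9 + 5
9 = 1×5 + 4
5 = 1×4 + 1
4 = 4×1 + 0
Back-substitute:
1 = 5 − 4
1 = −9 + 2·5
1 = 2·23 − 5·9
1 = −5·147 + 32·23
So 23⁻¹ ≡ 32 (mod 147).
Then x ≡ 32·145 ≡ 83 (mod 147); the smallest non-negative solution is x = 83.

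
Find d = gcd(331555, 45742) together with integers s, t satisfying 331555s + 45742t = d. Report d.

1

Euclidean algorithm:
331555 = 7×45742 + 11361
45742 = 4×11361 + 298
11361 = 38×298 + 37
298 = 8×37 + 2
37 = 18×2 + 1
2 = 2×1 + 0
gcd(331555, 45742) = 1.
Working backward:
1 = 37 − 18·2
1 = −18·298 + 145·37
1 = 145·11361 − 5528·298
1 = −5528·45742 + 22257·11361
1 = 22257·331555 − 161327·45742
So 1 = (22257)·331555 + (-161327)·45742.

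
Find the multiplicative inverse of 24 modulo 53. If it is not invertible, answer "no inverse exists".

Run Euclid on (53, 24):
53 = 2·24 + 5
24 = 4·5 + 4
5 = 1·4 + 1
4 = 4·1 + 0
The gcd is 1. Working backward:
1 = 5 − 4
1 = −24 + 5·5
1 = 5·53 − 11·24
So 24·(-11) ≡ 1 (mod 53), and -11 ≡ 42 (mod 53).

42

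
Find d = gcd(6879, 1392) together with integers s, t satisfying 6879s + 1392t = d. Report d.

3

Repeated division:
6879 = 4×1392 + 1311
1392 = 1×1311 + 81
1311 = 16×81 + 15
81 = 5×15 + 6
15 = 2×6 + 3
6 = 2×3 + 0
gcd(6879, 1392) = 3.
Express as a combination:
3 = 15 − 2·6
3 = −2·81 + 11·15
3 = 11·1311 − 178·81
3 = −178·1392 + 189·1311
3 = 189·6879 − 934·1392
So 3 = (189)·6879 + (-934)·1392.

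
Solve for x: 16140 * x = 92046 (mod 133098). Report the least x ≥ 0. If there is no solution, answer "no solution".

4566

First find gcd(16140, 133098):
133098 = 8·16140 + 3978
16140 = 4·3978 + 228
3978 = 17·228 + 102
228 = 2·102 + 24
102 = 4·24 + 6
24 = 4·6 + 0
gcd = 6 and 6 | 92046, so solutions exist. Divide through by 6: 2690x ≡ 15341 (mod 22183).
Now find 2690⁻¹ mod 22183:
22183 = 8·2690 + 663
2690 = 4·663 + 38
663 = 17·38 + 17
38 = 2·17 + 4
17 = 4·4 + 1
4 = 4·1 + 0
Back-substitute:
1 = 17 − 4·4
1 = −4·38 + 9·17
1 = 9·663 − 157·38
1 = −157·2690 + 637·663
1 = 637·22183 − 5253·2690
So 2690·(-5253) ≡ 1 (mod 22183), i.e. 2690⁻¹ ≡ 16930.
Then x ≡ 16930·15341 ≡ 4566 (mod 22183); the smallest non-negative solution is x = 4566.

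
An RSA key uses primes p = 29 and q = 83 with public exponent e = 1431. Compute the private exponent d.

215

φ(n) = (p−1)(q−1) = 28·82 = 2296.
Need d with 1431·d ≡ 1 (mod 2296). Apply the extended Euclidean algorithm:
2296 = 1*1431 + 865
1431 = 1*865 + 566
865 = 1*566 + 299
566 = 1*299 + 267
299 = 1*267 + 32
267 = 8*32 + 11
32 = 2*11 + 10
11 = 1*10 + 1
10 = 10*1 + 0
Back-substitute:
1 = 11 − 10
1 = −32 + 3·11
1 = 3·267 − 25·32
1 = −25·299 + 28·267
1 = 28·566 − 53·299
1 = −53·865 + 81·566
1 = 81·1431 − 134·865
1 = −134·2296 + 215·1431
So 1431·215 ≡ 1 (mod 2296), hence d = 215.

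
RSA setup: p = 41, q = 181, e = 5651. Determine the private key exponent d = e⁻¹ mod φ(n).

φ(n) = (p−1)(q−1) = 40·180 = 7200.
Need d with 5651·d ≡ 1 (mod 7200). Apply the extended Euclidean algorithm:
7200 = 1·5651 + 1549
5651 = 3·1549 + 1004
1549 = 1·1004 + 545
1004 = 1·545 + 459
545 = 1·459 + 86
459 = 5·86 + 29
86 = 2·29 + 28
29 = 1·28 + 1
28 = 28·1 + 0
Back-substitute:
1 = 29 − 28
1 = −86 + 3·29
1 = 3·459 − 16·86
1 = −16·545 + 19·459
1 = 19·1004 − 35·545
1 = −35·1549 + 54·1004
1 = 54·5651 − 197·1549
1 = −197·7200 + 251·5651
So 5651·251 ≡ 1 (mod 7200), hence d = 251.

251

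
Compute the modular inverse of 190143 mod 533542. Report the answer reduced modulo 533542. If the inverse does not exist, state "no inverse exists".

gcd(533542, 190143) by repeated division:
533542 = 2*190143 + 153256
190143 = 1*153256 + 36887
153256 = 4*36887 + 5708
36887 = 6*5708 + 2639
5708 = 2*2639 + 430
2639 = 6*430 + 59
430 = 7*59 + 17
59 = 3*17 + 8
17 = 2*8 + 1
8 = 8*1 + 0
gcd = 1, so the inverse exists. Back-substitute:
1 = 17 − 2·8
1 = −2·59 + 7·17
1 = 7·430 − 51·59
1 = −51·2639 + 313·430
1 = 313·5708 − 677·2639
1 = −677·36887 + 4375·5708
1 = 4375·153256 − 18177·36887
1 = −18177·190143 + 22552·153256
1 = 22552·533542 − 63281·190143
Hence 190143⁻¹ ≡ -63281 ≡ 470261 (mod 533542).

470261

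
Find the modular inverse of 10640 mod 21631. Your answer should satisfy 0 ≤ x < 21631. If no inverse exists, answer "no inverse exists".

Run Euclid on (21631, 10640):
21631 = 2×10640 + 351
10640 = 30×351 + 110
351 = 3×110 + 21
110 = 5×21 + 5
21 = 4×5 + 1
5 = 5×1 + 0
Since gcd(10640, 21631) = 1, back-substitute to write 1 as a combination:
1 = 21 − 4·5
1 = −4·110 + 21·21
1 = 21·351 − 67·110
1 = −67·10640 + 2031·351
1 = 2031·21631 − 4129·10640
So 10640·(-4129) ≡ 1 (mod 21631), and -4129 ≡ 17502 (mod 21631).

17502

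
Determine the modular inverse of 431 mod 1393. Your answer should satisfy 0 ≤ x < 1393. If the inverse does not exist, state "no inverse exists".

989

Extended Euclidean algorithm:
1393 = 3×431 + 100
431 = 4×100 + 31
100 = 3×31 + 7
31 = 4×7 + 3
7 = 2×3 + 1
3 = 3×1 + 0
The gcd is 1. Working backward:
1 = 7 − 2·3
1 = −2·31 + 9·7
1 = 9·100 − 29·31
1 = −29·431 + 125·100
1 = 125·1393 − 404·431
Hence 431⁻¹ ≡ -404 ≡ 989 (mod 1393).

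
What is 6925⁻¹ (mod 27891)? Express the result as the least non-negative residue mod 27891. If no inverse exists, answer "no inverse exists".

Run Euclid on (27891, 6925):
27891 = 4·6925 + 191
6925 = 36·191 + 49
191 = 3·49 + 44
49 = 1·44 + 5
44 = 8·5 + 4
5 = 1·4 + 1
4 = 4·1 + 0
Since gcd(6925, 27891) = 1, back-substitute to write 1 as a combination:
1 = 5 − 4
1 = −44 + 9·5
1 = 9·49 − 10·44
1 = −10·191 + 39·49
1 = 39·6925 − 1414·191
1 = −1414·27891 + 5695·6925
So 6925·5695 ≡ 1 (mod 27891).

5695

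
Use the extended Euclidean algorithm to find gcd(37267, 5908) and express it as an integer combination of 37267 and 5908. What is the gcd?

1

Repeated division:
37267 = 6·5908 + 1819
5908 = 3·1819 + 451
1819 = 4·451 + 15
451 = 30·15 + 1
15 = 15·1 + 0
gcd(37267, 5908) = 1.
Express as a combination:
1 = 451 − 30·15
1 = −30·1819 + 121·451
1 = 121·5908 − 393·1819
1 = −393·37267 + 2479·5908
So 1 = (-393)·37267 + (2479)·5908.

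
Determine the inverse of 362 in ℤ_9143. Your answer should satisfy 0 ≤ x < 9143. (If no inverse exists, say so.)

Extended Euclidean algorithm:
9143 = 25·362 + 93
362 = 3·93 + 83
93 = 1·83 + 10
83 = 8·10 + 3
10 = 3·3 + 1
3 = 3·1 + 0
Since gcd(362, 9143) = 1, back-substitute to write 1 as a combination:
1 = 10 − 3·3
1 = −3·83 + 25·10
1 = 25·93 − 28·83
1 = −28·362 + 109·93
1 = 109·9143 − 2753·362
Hence 362⁻¹ ≡ -2753 ≡ 6390 (mod 9143).

6390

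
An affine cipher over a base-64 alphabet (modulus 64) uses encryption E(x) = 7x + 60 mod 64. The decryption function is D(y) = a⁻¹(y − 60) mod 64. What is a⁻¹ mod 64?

55

gcd(64, 7) by repeated division:
64 = 9*7 + 1
7 = 7*1 + 0
Since gcd(7, 64) = 1, back-substitute to write 1 as a combination:
1 = 64 − 9·7
So 7·(-9) ≡ 1 (mod 64), and -9 ≡ 55 (mod 64).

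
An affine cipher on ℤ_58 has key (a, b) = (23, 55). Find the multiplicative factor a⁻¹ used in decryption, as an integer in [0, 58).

gcd(58, 23) by repeated division:
58 = 2·23 + 12
23 = 1·12 + 11
12 = 1·11 + 1
11 = 11·1 + 0
gcd = 1, so the inverse exists. Back-substitute:
1 = 12 − 11
1 = −23 + 2·12
1 = 2·58 − 5·23
So 23·(-5) ≡ 1 (mod 58), and -5 ≡ 53 (mod 58).

53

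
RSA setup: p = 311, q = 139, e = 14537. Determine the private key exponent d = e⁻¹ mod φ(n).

φ(n) = (p−1)(q−1) = 310·138 = 42780.
Need d with 14537·d ≡ 1 (mod 42780). Apply the extended Euclidean algorithm:
42780 = 2·14537 + 13706
14537 = 1·13706 + 831
13706 = 16·831 + 410
831 = 2·410 + 11
410 = 37·11 + 3
11 = 3·3 + 2
3 = 1·2 + 1
2 = 2·1 + 0
Back-substitute:
1 = 3 − 2
1 = −11 + 4·3
1 = 4·410 − 149·11
1 = −149·831 + 302·410
1 = 302·13706 − 4981·831
1 = −4981·14537 + 5283·13706
1 = 5283·42780 − 15547·14537
So 14537·(-15547) ≡ 1 (mod 42780), hence d ≡ -15547 ≡ 27233 (mod 42780).

27233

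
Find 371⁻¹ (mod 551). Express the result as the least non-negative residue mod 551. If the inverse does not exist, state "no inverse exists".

gcd(551, 371) by repeated division:
551 = 1*371 + 180
371 = 2*180 + 11
180 = 16*11 + 4
11 = 2*4 + 3
4 = 1*3 + 1
3 = 3*1 + 0
Since gcd(371, 551) = 1, back-substitute to write 1 as a combination:
1 = 4 − 3
1 = −11 + 3·4
1 = 3·180 − 49·11
1 = −49·371 + 101·180
1 = 101·551 − 150·371
Thus 371·(-150) ≡ 1 (mod 551); reducing, -150 mod 551 = 401.

401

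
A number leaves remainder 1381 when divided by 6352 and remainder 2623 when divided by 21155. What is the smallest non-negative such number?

Write x = 1381 + 6352·k. Then 6352·k ≡ 2623 − 1381 ≡ 1242 (mod 21155).
Need 6352⁻¹ mod 21155. Extended Euclid on (21155, 6352):
21155 = 3×6352 + 2099
6352 = 3×2099 + 55
2099 = 38×55 + 9
55 = 6×9 + 1
9 = 9×1 + 0
Back-substitute:
1 = 55 − 6·9
1 = −6·2099 + 229·55
1 = 229·6352 − 693·2099
1 = −693·21155 + 2308·6352
6352⁻¹ ≡ 2308 (mod 21155), so k ≡ 2308·1242 ≡ 10611 (mod 21155).
x = 1381 + 6352·10611 = 67402453.

67402453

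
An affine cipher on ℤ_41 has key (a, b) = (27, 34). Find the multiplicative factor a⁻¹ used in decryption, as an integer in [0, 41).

Run Euclid on (41, 27):
41 = 1·27 + 14
27 = 1·14 + 13
14 = 1·13 + 1
13 = 13·1 + 0
The gcd is 1. Working backward:
1 = 14 − 13
1 = −27 + 2·14
1 = 2·41 − 3·27
Hence 27⁻¹ ≡ -3 ≡ 38 (mod 41).

38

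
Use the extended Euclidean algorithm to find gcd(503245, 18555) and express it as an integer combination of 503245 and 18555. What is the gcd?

Repeated division:
503245 = 27·18555 + 2260
18555 = 8·2260 + 475
2260 = 4·475 + 360
475 = 1·360 + 115
360 = 3·115 + 15
115 = 7·15 + 10
15 = 1·10 + 5
10 = 2·5 + 0
gcd(503245, 18555) = 5.
Working backward:
5 = 15 − 10
5 = −115 + 8·15
5 = 8·360 − 25·115
5 = −25·475 + 33·360
5 = 33·2260 − 157·475
5 = −157·18555 + 1289·2260
5 = 1289·503245 − 34960·18555
So 5 = (1289)·503245 + (-34960)·18555.

5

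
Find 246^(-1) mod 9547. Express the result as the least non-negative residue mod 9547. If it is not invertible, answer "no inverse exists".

Apply the Euclidean algorithm to 9547 and 246:
9547 = 38×246 + 199
246 = 1×199 + 47
199 = 4×47 + 11
47 = 4×11 + 3
11 = 3×3 + 2
3 = 1×2 + 1
2 = 2×1 + 0
gcd = 1, so the inverse exists. Back-substitute:
1 = 3 − 2
1 = −11 + 4·3
1 = 4·47 − 17·11
1 = −17·199 + 72·47
1 = 72·246 − 89·199
1 = −89·9547 + 3454·246
So 246·3454 ≡ 1 (mod 9547).

3454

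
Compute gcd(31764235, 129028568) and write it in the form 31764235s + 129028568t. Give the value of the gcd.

1

Apply Euclid's algorithm to 129028568 and 31764235:
129028568 = 4*31764235 + 1971628
31764235 = 16*1971628 + 218187
1971628 = 9*218187 + 7945
218187 = 27*7945 + 3672
7945 = 2*3672 + 601
3672 = 6*601 + 66
601 = 9*66 + 7
66 = 9*7 + 3
7 = 2*3 + 1
3 = 3*1 + 0
gcd(31764235, 129028568) = 1.
Back-substituting:
1 = 7 − 2·3
1 = −2·66 + 19·7
1 = 19·601 − 173·66
1 = −173·3672 + 1057·601
1 = 1057·7945 − 2287·3672
1 = −2287·218187 + 62806·7945
1 = 62806·1971628 − 567541·218187
1 = −567541·31764235 + 9143462·1971628
1 = 9143462·129028568 − 37141389·31764235
So 1 = (9143462)·129028568 + (-37141389)·31764235.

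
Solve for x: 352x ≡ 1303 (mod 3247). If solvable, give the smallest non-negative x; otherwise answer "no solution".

1249

First find gcd(352, 3247):
3247 = 9×352 + 79
352 = 4×79 + 36
79 = 2×36 + 7
36 = 5×7 + 1
7 = 7×1 + 0
gcd = 1, so a unique solution mod 3247 exists.
Back-substitute for the Bézout coefficients:
1 = 36 − 5·7
1 = −5·79 + 11·36
1 = 11·352 − 49·79
1 = −49·3247 + 452·352
So 352·(452) ≡ 1 (mod 3247), giving 352⁻¹ ≡ 452.
x ≡ 352⁻¹·1303 ≡ 452·1303 ≡ 1249 (mod 3247).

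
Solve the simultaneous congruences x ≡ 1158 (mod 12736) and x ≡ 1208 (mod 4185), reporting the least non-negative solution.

Write x = 1158 + 12736·k. Then 12736·k ≡ 1208 − 1158 ≡ 50 (mod 4185).
Need 12736⁻¹ mod 4185. Extended Euclid on (4185, 181):
4185 = 23*181 + 22
181 = 8*22 + 5
22 = 4*5 + 2
5 = 2*2 + 1
2 = 2*1 + 0
Back-substitute:
1 = 5 − 2·2
1 = −2·22 + 9·5
1 = 9·181 − 74·22
1 = −74·4185 + 1711·181
12736⁻¹ ≡ 1711 (mod 4185), so k ≡ 1711·50 ≡ 1850 (mod 4185).
x = 1158 + 12736·1850 = 23562758.

23562758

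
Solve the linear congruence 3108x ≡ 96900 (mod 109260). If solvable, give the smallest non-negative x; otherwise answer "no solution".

First find gcd(3108, 109260):
109260 = 35*3108 + 480
3108 = 6*480 + 228
480 = 2*228 + 24
228 = 9*24 + 12
24 = 2*12 + 0
gcd = 12 and 12 | 96900, so solutions exist. Divide through by 12: 259x ≡ 8075 (mod 9105).
Now find 259⁻¹ mod 9105:
9105 = 35×259 + 40
259 = 6×40 + 19
40 = 2×19 + 2
19 = 9×2 + 1
2 = 2×1 + 0
Back-substitute:
1 = 19 − 9·2
1 = −9·40 + 19·19
1 = 19·259 − 123·40
1 = −123·9105 + 4324·259
So 259⁻¹ ≡ 4324 (mod 9105).
Then x ≡ 4324·8075 ≡ 7730 (mod 9105); the smallest non-negative solution is x = 7730.

7730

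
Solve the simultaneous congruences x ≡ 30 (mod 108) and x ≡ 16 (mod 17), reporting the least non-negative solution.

Write x = 30 + 108·k. Then 108·k ≡ 16 − 30 ≡ 3 (mod 17).
Need 108⁻¹ mod 17. Extended Euclid on (17, 6):
17 = 2×6 + 5
6 = 1×5 + 1
5 = 5×1 + 0
Back-substitute:
1 = 6 − 5
1 = −17 + 3·6
108⁻¹ ≡ 3 (mod 17), so k ≡ 3·3 ≡ 9 (mod 17).
x = 30 + 108·9 = 1002.

1002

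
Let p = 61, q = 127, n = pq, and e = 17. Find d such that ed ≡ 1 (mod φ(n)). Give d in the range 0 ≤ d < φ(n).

3113

φ(n) = (p−1)(q−1) = 60·126 = 7560.
Need d with 17·d ≡ 1 (mod 7560). Apply the extended Euclidean algorithm:
7560 = 444*17 + 12
17 = 1*12 + 5
12 = 2*5 + 2
5 = 2*2 + 1
2 = 2*1 + 0
Back-substitute:
1 = 5 − 2·2
1 = −2·12 + 5·5
1 = 5·17 − 7·12
1 = −7·7560 + 3113·17
So 17·3113 ≡ 1 (mod 7560), hence d = 3113.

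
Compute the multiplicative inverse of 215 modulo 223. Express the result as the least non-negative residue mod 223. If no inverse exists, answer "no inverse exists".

Run Euclid on (223, 215):
223 = 1*215 + 8
215 = 26*8 + 7
8 = 1*7 + 1
7 = 7*1 + 0
The gcd is 1. Working backward:
1 = 8 − 7
1 = −215 + 27·8
1 = 27·223 − 28·215
Hence 215⁻¹ ≡ -28 ≡ 195 (mod 223).

195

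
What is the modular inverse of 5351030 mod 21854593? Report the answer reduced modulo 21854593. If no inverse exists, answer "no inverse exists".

15126565

Apply the Euclidean algorithm to 21854593 and 5351030:
21854593 = 4·5351030 + 450473
5351030 = 11·450473 + 395827
450473 = 1·395827 + 54646
395827 = 7·54646 + 13305
54646 = 4·13305 + 1426
13305 = 9·1426 + 471
1426 = 3·471 + 13
471 = 36·13 + 3
13 = 4·3 + 1
3 = 3·1 + 0
gcd = 1, so the inverse exists. Back-substitute:
1 = 13 − 4·3
1 = −4·471 + 145·13
1 = 145·1426 − 439·471
1 = −439·13305 + 4096·1426
1 = 4096·54646 − 16823·13305
1 = −16823·395827 + 121857·54646
1 = 121857·450473 − 138680·395827
1 = −138680·5351030 + 1647337·450473
1 = 1647337·21854593 − 6728028·5351030
Thus 5351030·(-6728028) ≡ 1 (mod 21854593); reducing, -6728028 mod 21854593 = 15126565.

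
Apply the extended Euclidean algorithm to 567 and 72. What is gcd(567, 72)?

9

Repeated division:
567 = 7*72 + 63
72 = 1*63 + 9
63 = 7*9 + 0
gcd(567, 72) = 9.
Back-substituting:
9 = 72 − 63
9 = −567 + 8·72
So 9 = (-1)·567 + (8)·72.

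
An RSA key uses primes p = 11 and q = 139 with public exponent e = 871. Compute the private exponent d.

751

φ(n) = (p−1)(q−1) = 10·138 = 1380.
Need d with 871·d ≡ 1 (mod 1380). Apply the extended Euclidean algorithm:
1380 = 1*871 + 509
871 = 1*509 + 362
509 = 1*362 + 147
362 = 2*147 + 68
147 = 2*68 + 11
68 = 6*11 + 2
11 = 5*2 + 1
2 = 2*1 + 0
Back-substitute:
1 = 11 − 5·2
1 = −5·68 + 31·11
1 = 31·147 − 67·68
1 = −67·362 + 165·147
1 = 165·509 − 232·362
1 = −232·871 + 397·509
1 = 397·1380 − 629·871
So 871·(-629) ≡ 1 (mod 1380), hence d ≡ -629 ≡ 751 (mod 1380).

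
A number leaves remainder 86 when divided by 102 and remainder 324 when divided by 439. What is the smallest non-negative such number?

Write x = 86 + 102·k. Then 102·k ≡ 324 − 86 ≡ 238 (mod 439).
Need 102⁻¹ mod 439. Extended Euclid on (439, 102):
439 = 4·102 + 31
102 = 3·31 + 9
31 = 3·9 + 4
9 = 2·4 + 1
4 = 4·1 + 0
Back-substitute:
1 = 9 − 2·4
1 = −2·31 + 7·9
1 = 7·102 − 23·31
1 = −23·439 + 99·102
102⁻¹ ≡ 99 (mod 439), so k ≡ 99·238 ≡ 295 (mod 439).
x = 86 + 102·295 = 30176.

30176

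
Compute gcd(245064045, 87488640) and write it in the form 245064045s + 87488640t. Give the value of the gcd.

15

Repeated division:
245064045 = 2·87488640 + 70086765
87488640 = 1·70086765 + 17401875
70086765 = 4·17401875 + 479265
17401875 = 36·479265 + 148335
479265 = 3·148335 + 34260
148335 = 4·34260 + 11295
34260 = 3·11295 + 375
11295 = 30·375 + 45
375 = 8·45 + 15
45 = 3·15 + 0
gcd(245064045, 87488640) = 15.
Working backward:
15 = 375 − 8·45
15 = −8·11295 + 241·375
15 = 241·34260 − 731·11295
15 = −731·148335 + 3165·34260
15 = 3165·479265 − 10226·148335
15 = −10226·17401875 + 371301·479265
15 = 371301·70086765 − 1495430·17401875
15 = −1495430·87488640 + 1866731·70086765
15 = 1866731·245064045 − 5228892·87488640
So 15 = (1866731)·245064045 + (-5228892)·87488640.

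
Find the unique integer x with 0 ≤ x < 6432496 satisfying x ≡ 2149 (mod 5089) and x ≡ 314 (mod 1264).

109018

Write x = 2149 + 5089·k. Then 5089·k ≡ 314 − 2149 ≡ 693 (mod 1264).
Need 5089⁻¹ mod 1264. Extended Euclid on (1264, 33):
1264 = 38×33 + 10
33 = 3×10 + 3
10 = 3×3 + 1
3 = 3×1 + 0
Back-substitute:
1 = 10 − 3·3
1 = −3·33 + 10·10
1 = 10·1264 − 383·33
5089⁻¹ ≡ 881 (mod 1264), so k ≡ 881·693 ≡ 21 (mod 1264).
x = 2149 + 5089·21 = 109018.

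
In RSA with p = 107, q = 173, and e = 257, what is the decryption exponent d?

φ(n) = (p−1)(q−1) = 106·172 = 18232.
Need d with 257·d ≡ 1 (mod 18232). Apply the extended Euclidean algorithm:
18232 = 70·257 + 242
257 = 1·242 + 15
242 = 16·15 + 2
15 = 7·2 + 1
2 = 2·1 + 0
Back-substitute:
1 = 15 − 7·2
1 = −7·242 + 113·15
1 = 113·257 − 120·242
1 = −120·18232 + 8513·257
So 257·8513 ≡ 1 (mod 18232), hence d = 8513.

8513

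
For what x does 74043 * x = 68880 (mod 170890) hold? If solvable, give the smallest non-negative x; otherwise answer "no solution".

First find gcd(74043, 170890):
170890 = 2·74043 + 22804
74043 = 3·22804 + 5631
22804 = 4·5631 + 280
5631 = 20·280 + 31
280 = 9·31 + 1
31 = 31·1 + 0
gcd = 1, so a unique solution mod 170890 exists.
Back-substitute for the Bézout coefficients:
1 = 280 − 9·31
1 = −9·5631 + 181·280
1 = 181·22804 − 733·5631
1 = −733·74043 + 2380·22804
1 = 2380·170890 − 5493·74043
So 74043·(-5493) ≡ 1 (mod 170890), giving 74043⁻¹ ≡ 165397.
x ≡ 74043⁻¹·68880 ≡ 165397·68880 ≡ 163510 (mod 170890).

163510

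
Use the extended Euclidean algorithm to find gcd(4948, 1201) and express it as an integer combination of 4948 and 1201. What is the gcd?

Euclidean algorithm:
4948 = 4*1201 + 144
1201 = 8*144 + 49
144 = 2*49 + 46
49 = 1*46 + 3
46 = 15*3 + 1
3 = 3*1 + 0
gcd(4948, 1201) = 1.
Express as a combination:
1 = 46 − 15·3
1 = −15·49 + 16·46
1 = 16·144 − 47·49
1 = −47·1201 + 392·144
1 = 392·4948 − 1615·1201
So 1 = (392)·4948 + (-1615)·1201.

1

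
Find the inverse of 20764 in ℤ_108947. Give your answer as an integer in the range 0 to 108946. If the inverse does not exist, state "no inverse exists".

Extended Euclidean algorithm:
108947 = 5*20764 + 5127
20764 = 4*5127 + 256
5127 = 20*256 + 7
256 = 36*7 + 4
7 = 1*4 + 3
4 = 1*3 + 1
3 = 3*1 + 0
Since gcd(20764, 108947) = 1, back-substitute to write 1 as a combination:
1 = 4 − 3
1 = −7 + 2·4
1 = 2·256 − 73·7
1 = −73·5127 + 1462·256
1 = 1462·20764 − 5921·5127
1 = −5921·108947 + 31067·20764
So 20764·31067 ≡ 1 (mod 108947).

31067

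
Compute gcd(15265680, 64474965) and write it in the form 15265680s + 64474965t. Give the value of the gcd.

Repeated division:
64474965 = 4·15265680 + 3412245
15265680 = 4·3412245 + 1616700
3412245 = 2·1616700 + 178845
1616700 = 9·178845 + 7095
178845 = 25·7095 + 1470
7095 = 4·1470 + 1215
1470 = 1·1215 + 255
1215 = 4·255 + 195
255 = 1·195 + 60
195 = 3·60 + 15
60 = 4·15 + 0
gcd(15265680, 64474965) = 15.
Back-substituting:
15 = 195 − 3·60
15 = −3·255 + 4·195
15 = 4·1215 − 19·255
15 = −19·1470 + 23·1215
15 = 23·7095 − 111·1470
15 = −111·178845 + 2798·7095
15 = 2798·1616700 − 25293·178845
15 = −25293·3412245 + 53384·1616700
15 = 53384·15265680 − 238829·3412245
15 = −238829·64474965 + 1008700·15265680
So 15 = (-238829)·64474965 + (1008700)·15265680.

15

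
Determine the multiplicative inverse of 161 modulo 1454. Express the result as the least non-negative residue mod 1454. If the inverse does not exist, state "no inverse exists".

Run Euclid on (1454, 161):
1454 = 9·161 + 5
161 = 32·5 + 1
5 = 5·1 + 0
Since gcd(161, 1454) = 1, back-substitute to write 1 as a combination:
1 = 161 − 32·5
1 = −32·1454 + 289·161
So 161·289 ≡ 1 (mod 1454).

289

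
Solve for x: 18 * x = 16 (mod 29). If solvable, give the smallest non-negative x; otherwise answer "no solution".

First find gcd(18, 29):
29 = 1·18 + 11
18 = 1·11 + 7
11 = 1·7 + 4
7 = 1·4 + 3
4 = 1·3 + 1
3 = 3·1 + 0
gcd = 1, so a unique solution mod 29 exists.
Back-substitute for the Bézout coefficients:
1 = 4 − 3
1 = −7 + 2·4
1 = 2·11 − 3·7
1 = −3·18 + 5·11
1 = 5·29 − 8·18
So 18·(-8) ≡ 1 (mod 29), giving 18⁻¹ ≡ 21.
x ≡ 18⁻¹·16 ≡ 21·16 ≡ 17 (mod 29).

17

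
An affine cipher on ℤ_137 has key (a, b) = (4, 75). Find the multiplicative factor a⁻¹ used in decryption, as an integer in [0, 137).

103

Extended Euclidean algorithm:
137 = 34×4 + 1
4 = 4×1 + 0
The gcd is 1. Working backward:
1 = 137 − 34·4
So 4·(-34) ≡ 1 (mod 137), and -34 ≡ 103 (mod 137).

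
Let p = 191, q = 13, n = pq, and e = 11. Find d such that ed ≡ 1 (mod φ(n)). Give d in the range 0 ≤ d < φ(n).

φ(n) = (p−1)(q−1) = 190·12 = 2280.
Need d with 11·d ≡ 1 (mod 2280). Apply the extended Euclidean algorithm:
2280 = 207×11 + 3
11 = 3×3 + 2
3 = 1×2 + 1
2 = 2×1 + 0
Back-substitute:
1 = 3 − 2
1 = −11 + 4·3
1 = 4·2280 − 829·11
So 11·(-829) ≡ 1 (mod 2280), hence d ≡ -829 ≡ 1451 (mod 2280).

1451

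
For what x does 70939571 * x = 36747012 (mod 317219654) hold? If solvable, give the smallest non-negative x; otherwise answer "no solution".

54951756

First find gcd(70939571, 317219654):
317219654 = 4*70939571 + 33461370
70939571 = 2*33461370 + 4016831
33461370 = 8*4016831 + 1326722
4016831 = 3*1326722 + 36665
1326722 = 36*36665 + 6782
36665 = 5*6782 + 2755
6782 = 2*2755 + 1272
2755 = 2*1272 + 211
1272 = 6*211 + 6
211 = 35*6 + 1
6 = 6*1 + 0
gcd = 1, so a unique solution mod 317219654 exists.
Back-substitute for the Bézout coefficients:
1 = 211 − 35·6
1 = −35·1272 + 211·211
1 = 211·2755 − 457·1272
1 = −457·6782 + 1125·2755
1 = 1125·36665 − 6082·6782
1 = −6082·1326722 + 220077·36665
1 = 220077·4016831 − 666313·1326722
1 = −666313·33461370 + 5550581·4016831
1 = 5550581·70939571 − 11767475·33461370
1 = −11767475·317219654 + 52620481·70939571
So 70939571·(52620481) ≡ 1 (mod 317219654), giving 70939571⁻¹ ≡ 52620481.
x ≡ 70939571⁻¹·36747012 ≡ 52620481·36747012 ≡ 54951756 (mod 317219654).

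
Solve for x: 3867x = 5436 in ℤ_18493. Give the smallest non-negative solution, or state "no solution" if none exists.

First find gcd(3867, 18493):
18493 = 4×3867 + 3025
3867 = 1×3025 + 842
3025 = 3×842 + 499
842 = 1×499 + 343
499 = 1×343 + 156
343 = 2×156 + 31
156 = 5×31 + 1
31 = 31×1 + 0
gcd = 1, so a unique solution mod 18493 exists.
Back-substitute for the Bézout coefficients:
1 = 156 − 5·31
1 = −5·343 + 11·156
1 = 11·499 − 16·343
1 = −16·842 + 27·499
1 = 27·3025 − 97·842
1 = −97·3867 + 124·3025
1 = 124·18493 − 593·3867
So 3867·(-593) ≡ 1 (mod 18493), giving 3867⁻¹ ≡ 17900.
x ≡ 3867⁻¹·5436 ≡ 17900·5436 ≡ 12727 (mod 18493).

12727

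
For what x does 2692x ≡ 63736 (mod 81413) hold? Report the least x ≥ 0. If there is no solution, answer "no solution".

23129

First find gcd(2692, 81413):
81413 = 30×2692 + 653
2692 = 4×653 + 80
653 = 8×80 + 13
80 = 6×13 + 2
13 = 6×2 + 1
2 = 2×1 + 0
gcd = 1, so a unique solution mod 81413 exists.
Back-substitute for the Bézout coefficients:
1 = 13 − 6·2
1 = −6·80 + 37·13
1 = 37·653 − 302·80
1 = −302·2692 + 1245·653
1 = 1245·81413 − 37652·2692
So 2692·(-37652) ≡ 1 (mod 81413), giving 2692⁻¹ ≡ 43761.
x ≡ 2692⁻¹·63736 ≡ 43761·63736 ≡ 23129 (mod 81413).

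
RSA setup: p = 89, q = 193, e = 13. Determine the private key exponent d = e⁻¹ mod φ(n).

φ(n) = (p−1)(q−1) = 88·192 = 16896.
Need d with 13·d ≡ 1 (mod 16896). Apply the extended Euclidean algorithm:
16896 = 1299*13 + 9
13 = 1*9 + 4
9 = 2*4 + 1
4 = 4*1 + 0
Back-substitute:
1 = 9 − 2·4
1 = −2·13 + 3·9
1 = 3·16896 − 3899·13
So 13·(-3899) ≡ 1 (mod 16896), hence d ≡ -3899 ≡ 12997 (mod 16896).

12997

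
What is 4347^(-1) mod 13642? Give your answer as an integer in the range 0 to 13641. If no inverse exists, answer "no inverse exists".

9647

Run Euclid on (13642, 4347):
13642 = 3·4347 + 601
4347 = 7·601 + 140
601 = 4·140 + 41
140 = 3·41 + 17
41 = 2·17 + 7
17 = 2·7 + 3
7 = 2·3 + 1
3 = 3·1 + 0
gcd = 1, so the inverse exists. Back-substitute:
1 = 7 − 2·3
1 = −2·17 + 5·7
1 = 5·41 − 12·17
1 = −12·140 + 41·41
1 = 41·601 − 176·140
1 = −176·4347 + 1273·601
1 = 1273·13642 − 3995·4347
Hence 4347⁻¹ ≡ -3995 ≡ 9647 (mod 13642).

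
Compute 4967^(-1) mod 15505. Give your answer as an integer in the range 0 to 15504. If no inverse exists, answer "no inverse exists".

13323

Apply the Euclidean algorithm to 15505 and 4967:
15505 = 3×4967 + 604
4967 = 8×604 + 135
604 = 4×135 + 64
135 = 2×64 + 7
64 = 9×7 + 1
7 = 7×1 + 0
Since gcd(4967, 15505) = 1, back-substitute to write 1 as a combination:
1 = 64 − 9·7
1 = −9·135 + 19·64
1 = 19·604 − 85·135
1 = −85·4967 + 699·604
1 = 699·15505 − 2182·4967
Thus 4967·(-2182) ≡ 1 (mod 15505); reducing, -2182 mod 15505 = 13323.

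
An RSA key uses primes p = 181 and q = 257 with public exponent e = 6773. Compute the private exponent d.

φ(n) = (p−1)(q−1) = 180·256 = 46080.
Need d with 6773·d ≡ 1 (mod 46080). Apply the extended Euclidean algorithm:
46080 = 6*6773 + 5442
6773 = 1*5442 + 1331
5442 = 4*1331 + 118
1331 = 11*118 + 33
118 = 3*33 + 19
33 = 1*19 + 14
19 = 1*14 + 5
14 = 2*5 + 4
5 = 1*4 + 1
4 = 4*1 + 0
Back-substitute:
1 = 5 − 4
1 = −14 + 3·5
1 = 3·19 − 4·14
1 = −4·33 + 7·19
1 = 7·118 − 25·33
1 = −25·1331 + 282·118
1 = 282·5442 − 1153·1331
1 = −1153·6773 + 1435·5442
1 = 1435·46080 − 9763·6773
So 6773·(-9763) ≡ 1 (mod 46080), hence d ≡ -9763 ≡ 36317 (mod 46080).

36317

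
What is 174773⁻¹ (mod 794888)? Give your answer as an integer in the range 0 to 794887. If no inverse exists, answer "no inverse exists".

gcd(794888, 174773) by repeated division:
794888 = 4·174773 + 95796
174773 = 1·95796 + 78977
95796 = 1·78977 + 16819
78977 = 4·16819 + 11701
16819 = 1·11701 + 5118
11701 = 2·5118 + 1465
5118 = 3·1465 + 723
1465 = 2·723 + 19
723 = 38·19 + 1
19 = 19·1 + 0
gcd = 1, so the inverse exists. Back-substitute:
1 = 723 − 38·19
1 = −38·1465 + 77·723
1 = 77·5118 − 269·1465
1 = −269·11701 + 615·5118
1 = 615·16819 − 884·11701
1 = −884·78977 + 4151·16819
1 = 4151·95796 − 5035·78977
1 = −5035·174773 + 9186·95796
1 = 9186·794888 − 41779·174773
So 174773·(-41779) ≡ 1 (mod 794888), and -41779 ≡ 753109 (mod 794888).

753109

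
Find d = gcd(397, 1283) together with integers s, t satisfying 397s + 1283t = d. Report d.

Apply Euclid's algorithm to 1283 and 397:
1283 = 3*397 + 92
397 = 4*92 + 29
92 = 3*29 + 5
29 = 5*5 + 4
5 = 1*4 + 1
4 = 4*1 + 0
gcd(397, 1283) = 1.
Working backward:
1 = 5 − 4
1 = −29 + 6·5
1 = 6·92 − 19·29
1 = −19·397 + 82·92
1 = 82·1283 − 265·397
So 1 = (82)·1283 + (-265)·397.

1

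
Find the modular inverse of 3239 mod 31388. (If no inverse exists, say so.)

1347

Apply the Euclidean algorithm to 31388 and 3239:
31388 = 9*3239 + 2237
3239 = 1*2237 + 1002
2237 = 2*1002 + 233
1002 = 4*233 + 70
233 = 3*70 + 23
70 = 3*23 + 1
23 = 23*1 + 0
Since gcd(3239, 31388) = 1, back-substitute to write 1 as a combination:
1 = 70 − 3·23
1 = −3·233 + 10·70
1 = 10·1002 − 43·233
1 = −43·2237 + 96·1002
1 = 96·3239 − 139·2237
1 = −139·31388 + 1347·3239
So 3239·1347 ≡ 1 (mod 31388).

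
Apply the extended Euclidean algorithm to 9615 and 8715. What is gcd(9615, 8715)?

15

Apply Euclid's algorithm to 9615 and 8715:
9615 = 1*8715 + 900
8715 = 9*900 + 615
900 = 1*615 + 285
615 = 2*285 + 45
285 = 6*45 + 15
45 = 3*15 + 0
gcd(9615, 8715) = 15.
Working backward:
15 = 285 − 6·45
15 = −6·615 + 13·285
15 = 13·900 − 19·615
15 = −19·8715 + 184·900
15 = 184·9615 − 203·8715
So 15 = (184)·9615 + (-203)·8715.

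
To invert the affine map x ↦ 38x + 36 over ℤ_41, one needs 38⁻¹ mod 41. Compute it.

27

Extended Euclidean algorithm:
41 = 1·38 + 3
38 = 12·3 + 2
3 = 1·2 + 1
2 = 2·1 + 0
gcd = 1, so the inverse exists. Back-substitute:
1 = 3 − 2
1 = −38 + 13·3
1 = 13·41 − 14·38
Thus 38·(-14) ≡ 1 (mod 41); reducing, -14 mod 41 = 27.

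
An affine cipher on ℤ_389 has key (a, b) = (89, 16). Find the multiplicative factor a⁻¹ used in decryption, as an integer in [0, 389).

271

Extended Euclidean algorithm:
389 = 4*89 + 33
89 = 2*33 + 23
33 = 1*23 + 10
23 = 2*10 + 3
10 = 3*3 + 1
3 = 3*1 + 0
Since gcd(89, 389) = 1, back-substitute to write 1 as a combination:
1 = 10 − 3·3
1 = −3·23 + 7·10
1 = 7·33 − 10·23
1 = −10·89 + 27·33
1 = 27·389 − 118·89
Hence 89⁻¹ ≡ -118 ≡ 271 (mod 389).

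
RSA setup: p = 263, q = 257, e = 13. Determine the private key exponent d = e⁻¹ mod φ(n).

25797

φ(n) = (p−1)(q−1) = 262·256 = 67072.
Need d with 13·d ≡ 1 (mod 67072). Apply the extended Euclidean algorithm:
67072 = 5159×13 + 5
13 = 2×5 + 3
5 = 1×3 + 2
3 = 1×2 + 1
2 = 2×1 + 0
Back-substitute:
1 = 3 − 2
1 = −5 + 2·3
1 = 2·13 − 5·5
1 = −5·67072 + 25797·13
So 13·25797 ≡ 1 (mod 67072), hence d = 25797.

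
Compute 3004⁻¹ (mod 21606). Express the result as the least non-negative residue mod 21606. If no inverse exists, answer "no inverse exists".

Euclidean algorithm on 21606, 3004:
21606 = 7×3004 + 578
3004 = 5×578 + 114
578 = 5×114 + 8
114 = 14×8 + 2
8 = 4×2 + 0
gcd(3004, 21606) = 2 ≠ 1, so 3004 has no multiplicative inverse modulo 21606.

no inverse exists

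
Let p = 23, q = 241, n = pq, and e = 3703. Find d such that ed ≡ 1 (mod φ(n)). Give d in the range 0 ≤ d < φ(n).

φ(n) = (p−1)(q−1) = 22·240 = 5280.
Need d with 3703·d ≡ 1 (mod 5280). Apply the extended Euclidean algorithm:
5280 = 1×3703 + 1577
3703 = 2×1577 + 549
1577 = 2×549 + 479
549 = 1×479 + 70
479 = 6×70 + 59
70 = 1×59 + 11
59 = 5×11 + 4
11 = 2×4 + 3
4 = 1×3 + 1
3 = 3×1 + 0
Back-substitute:
1 = 4 − 3
1 = −11 + 3·4
1 = 3·59 − 16·11
1 = −16·70 + 19·59
1 = 19·479 − 130·70
1 = −130·549 + 149·479
1 = 149·1577 − 428·549
1 = −428·3703 + 1005·1577
1 = 1005·5280 − 1433·3703
So 3703·(-1433) ≡ 1 (mod 5280), hence d ≡ -1433 ≡ 3847 (mod 5280).

3847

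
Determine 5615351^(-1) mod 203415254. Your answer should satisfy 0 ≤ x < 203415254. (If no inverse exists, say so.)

no inverse exists

Compute gcd(5615351, 203415254):
203415254 = 36×5615351 + 1262618
5615351 = 4×1262618 + 564879
1262618 = 2×564879 + 132860
564879 = 4×132860 + 33439
132860 = 3×33439 + 32543
33439 = 1×32543 + 896
32543 = 36×896 + 287
896 = 3×287 + 35
287 = 8×35 + 7
35 = 5×7 + 0
gcd(5615351, 203415254) = 7 ≠ 1, so 5615351 has no multiplicative inverse modulo 203415254.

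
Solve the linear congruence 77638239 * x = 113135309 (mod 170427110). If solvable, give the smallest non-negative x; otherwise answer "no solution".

22669861

First find gcd(77638239, 170427110):
170427110 = 2×77638239 + 15150632
77638239 = 5×15150632 + 1885079
15150632 = 8×1885079 + 70000
1885079 = 26×70000 + 65079
70000 = 1×65079 + 4921
65079 = 13×4921 + 1106
4921 = 4×1106 + 497
1106 = 2×497 + 112
497 = 4×112 + 49
112 = 2×49 + 14
49 = 3×14 + 7
14 = 2×7 + 0
gcd = 7 and 7 | 113135309, so solutions exist. Divide through by 7: 11091177x ≡ 16162187 (mod 24346730).
Now find 11091177⁻¹ mod 24346730:
24346730 = 2·11091177 + 2164376
11091177 = 5·2164376 + 269297
2164376 = 8·269297 + 10000
269297 = 26·10000 + 9297
10000 = 1·9297 + 703
9297 = 13·703 + 158
703 = 4·158 + 71
158 = 2·71 + 16
71 = 4·16 + 7
16 = 2·7 + 2
7 = 3·2 + 1
2 = 2·1 + 0
Back-substitute:
1 = 7 − 3·2
1 = −3·16 + 7·7
1 = 7·71 − 31·16
1 = −31·158 + 69·71
1 = 69·703 − 307·158
1 = −307·9297 + 4060·703
1 = 4060·10000 − 4367·9297
1 = −4367·269297 + 117602·10000
1 = 117602·2164376 − 945183·269297
1 = −945183·11091177 + 4843517·2164376
1 = 4843517·24346730 − 10632217·11091177
So 11091177·(-10632217) ≡ 1 (mod 24346730), i.e. 11091177⁻¹ ≡ 13714513.
Then x ≡ 13714513·16162187 ≡ 22669861 (mod 24346730); the smallest non-negative solution is x = 22669861.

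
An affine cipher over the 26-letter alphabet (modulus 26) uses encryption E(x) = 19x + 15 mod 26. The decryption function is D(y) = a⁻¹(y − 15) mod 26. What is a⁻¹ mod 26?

Extended Euclidean algorithm:
26 = 1*19 + 7
19 = 2*7 + 5
7 = 1*5 + 2
5 = 2*2 + 1
2 = 2*1 + 0
gcd = 1, so the inverse exists. Back-substitute:
1 = 5 − 2·2
1 = −2·7 + 3·5
1 = 3·19 − 8·7
1 = −8·26 + 11·19
So 19·11 ≡ 1 (mod 26).

11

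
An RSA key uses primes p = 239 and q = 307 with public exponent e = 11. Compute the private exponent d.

φ(n) = (p−1)(q−1) = 238·306 = 72828.
Need d with 11·d ≡ 1 (mod 72828). Apply the extended Euclidean algorithm:
72828 = 6620*11 + 8
11 = 1*8 + 3
8 = 2*3 + 2
3 = 1*2 + 1
2 = 2*1 + 0
Back-substitute:
1 = 3 − 2
1 = −8 + 3·3
1 = 3·11 − 4·8
1 = −4·72828 + 26483·11
So 11·26483 ≡ 1 (mod 72828), hence d = 26483.

26483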